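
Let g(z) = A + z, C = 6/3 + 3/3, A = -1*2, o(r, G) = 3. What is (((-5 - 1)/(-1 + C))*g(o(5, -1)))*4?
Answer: -12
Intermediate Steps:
A = -2
C = 3 (C = 6*(1/3) + 3*(1/3) = 2 + 1 = 3)
g(z) = -2 + z
(((-5 - 1)/(-1 + C))*g(o(5, -1)))*4 = (((-5 - 1)/(-1 + 3))*(-2 + 3))*4 = (-6/2*1)*4 = (-6*1/2*1)*4 = -3*1*4 = -3*4 = -12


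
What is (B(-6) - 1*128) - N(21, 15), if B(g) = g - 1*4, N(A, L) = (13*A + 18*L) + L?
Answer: -696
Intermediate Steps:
N(A, L) = 13*A + 19*L
B(g) = -4 + g (B(g) = g - 4 = -4 + g)
(B(-6) - 1*128) - N(21, 15) = ((-4 - 6) - 1*128) - (13*21 + 19*15) = (-10 - 128) - (273 + 285) = -138 - 1*558 = -138 - 558 = -696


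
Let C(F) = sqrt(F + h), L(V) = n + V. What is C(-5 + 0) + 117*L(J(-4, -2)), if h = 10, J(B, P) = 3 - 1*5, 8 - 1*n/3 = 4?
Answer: 1170 + sqrt(5) ≈ 1172.2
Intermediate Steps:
n = 12 (n = 24 - 3*4 = 24 - 12 = 12)
J(B, P) = -2 (J(B, P) = 3 - 5 = -2)
L(V) = 12 + V
C(F) = sqrt(10 + F) (C(F) = sqrt(F + 10) = sqrt(10 + F))
C(-5 + 0) + 117*L(J(-4, -2)) = sqrt(10 + (-5 + 0)) + 117*(12 - 2) = sqrt(10 - 5) + 117*10 = sqrt(5) + 1170 = 1170 + sqrt(5)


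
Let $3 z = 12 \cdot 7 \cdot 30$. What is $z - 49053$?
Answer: $-48213$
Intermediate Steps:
$z = 840$ ($z = \frac{12 \cdot 7 \cdot 30}{3} = \frac{84 \cdot 30}{3} = \frac{1}{3} \cdot 2520 = 840$)
$z - 49053 = 840 - 49053 = -48213$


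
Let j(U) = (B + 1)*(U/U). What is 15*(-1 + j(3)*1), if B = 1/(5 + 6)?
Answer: 15/11 ≈ 1.3636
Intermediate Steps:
B = 1/11 ≈ 0.090909
j(U) = 12/11 (j(U) = (1/11 + 1)*(U/U) = (12/11)*1 = 12/11)
15*(-1 + j(3)*1) = 15*(-1 + (12/11)*1) = 15*(-1 + 12/11) = 15*(1/11) = 15/11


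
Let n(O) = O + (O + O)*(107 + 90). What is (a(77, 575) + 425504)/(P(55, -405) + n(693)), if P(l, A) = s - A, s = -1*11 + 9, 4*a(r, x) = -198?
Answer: 850909/548276 ≈ 1.5520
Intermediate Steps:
a(r, x) = -99/2 (a(r, x) = (1/4)*(-198) = -99/2)
s = -2 (s = -11 + 9 = -2)
P(l, A) = -2 - A
n(O) = 395*O (n(O) = O + (2*O)*197 = O + 394*O = 395*O)
(a(77, 575) + 425504)/(P(55, -405) + n(693)) = (-99/2 + 425504)/((-2 - 1*(-405)) + 395*693) = 850909/(2*((-2 + 405) + 273735)) = 850909/(2*(403 + 273735)) = (850909/2)/274138 = (850909/2)*(1/274138) = 850909/548276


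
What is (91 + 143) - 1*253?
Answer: -19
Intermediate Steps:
(91 + 143) - 1*253 = 234 - 253 = -19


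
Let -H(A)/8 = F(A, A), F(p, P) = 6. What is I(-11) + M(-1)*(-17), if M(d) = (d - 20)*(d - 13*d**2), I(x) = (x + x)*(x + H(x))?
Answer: -3700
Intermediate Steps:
H(A) = -48 (H(A) = -8*6 = -48)
I(x) = 2*x*(-48 + x) (I(x) = (x + x)*(x - 48) = (2*x)*(-48 + x) = 2*x*(-48 + x))
M(d) = (-20 + d)*(d - 13*d**2)
I(-11) + M(-1)*(-17) = 2*(-11)*(-48 - 11) - (-20 - 13*(-1)**2 + 261*(-1))*(-17) = 2*(-11)*(-59) - (-20 - 13*1 - 261)*(-17) = 1298 - (-20 - 13 - 261)*(-17) = 1298 - 1*(-294)*(-17) = 1298 + 294*(-17) = 1298 - 4998 = -3700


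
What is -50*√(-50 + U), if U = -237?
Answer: -50*I*√287 ≈ -847.05*I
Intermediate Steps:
-50*√(-50 + U) = -50*√(-50 - 237) = -50*I*√287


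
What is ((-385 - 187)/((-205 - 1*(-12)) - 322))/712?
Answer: 143/91670 ≈ 0.0015599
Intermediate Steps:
((-385 - 187)/((-205 - 1*(-12)) - 322))/712 = -572/((-205 + 12) - 322)*(1/712) = -572/(-193 - 322)*(1/712) = -572/(-515)*(1/712) = -572*(-1/515)*(1/712) = (572/515)*(1/712) = 143/91670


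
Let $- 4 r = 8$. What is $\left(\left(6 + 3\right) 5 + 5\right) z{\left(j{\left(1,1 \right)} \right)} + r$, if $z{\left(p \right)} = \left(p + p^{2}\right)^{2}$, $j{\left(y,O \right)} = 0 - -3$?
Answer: $7198$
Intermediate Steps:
$j{\left(y,O \right)} = 3$ ($j{\left(y,O \right)} = 0 + 3 = 3$)
$r = -2$ ($r = \left(- \frac{1}{4}\right) 8 = -2$)
$\left(\left(6 + 3\right) 5 + 5\right) z{\left(j{\left(1,1 \right)} \right)} + r = \left(\left(6 + 3\right) 5 + 5\right) 3^{2} \left(1 + 3\right)^{2} - 2 = \left(9 \cdot 5 + 5\right) 9 \cdot 4^{2} - 2 = \left(45 + 5\right) 9 \cdot 16 - 2 = 50 \cdot 144 - 2 = 7200 - 2 = 7198$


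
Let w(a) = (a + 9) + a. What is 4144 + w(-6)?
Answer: 4141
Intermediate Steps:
w(a) = 9 + 2*a (w(a) = (9 + a) + a = 9 + 2*a)
4144 + w(-6) = 4144 + (9 + 2*(-6)) = 4144 + (9 - 12) = 4144 - 3 = 4141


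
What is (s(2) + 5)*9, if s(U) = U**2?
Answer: 81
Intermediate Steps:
(s(2) + 5)*9 = (2**2 + 5)*9 = (4 + 5)*9 = 9*9 = 81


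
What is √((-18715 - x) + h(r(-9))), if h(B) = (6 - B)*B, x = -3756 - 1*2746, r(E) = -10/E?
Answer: I*√988813/9 ≈ 110.49*I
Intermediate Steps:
x = -6502 (x = -3756 - 2746 = -6502)
h(B) = B*(6 - B)
√((-18715 - x) + h(r(-9))) = √((-18715 - 1*(-6502)) + (-10/(-9))*(6 - (-10)/(-9))) = √((-18715 + 6502) + (-10*(-⅑))*(6 - (-10)*(-1)/9)) = √(-12213 + 10*(6 - 1*10/9)/9) = √(-12213 + 10*(6 - 10/9)/9) = √(-12213 + (10/9)*(44/9)) = √(-12213 + 440/81) = √(-988813/81) = I*√988813/9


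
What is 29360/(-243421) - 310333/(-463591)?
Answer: 61930537433/112847784811 ≈ 0.54880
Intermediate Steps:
29360/(-243421) - 310333/(-463591) = 29360*(-1/243421) - 310333*(-1/463591) = -29360/243421 + 310333/463591 = 61930537433/112847784811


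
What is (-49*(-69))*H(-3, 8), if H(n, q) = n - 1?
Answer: -13524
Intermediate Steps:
H(n, q) = -1 + n
(-49*(-69))*H(-3, 8) = (-49*(-69))*(-1 - 3) = 3381*(-4) = -13524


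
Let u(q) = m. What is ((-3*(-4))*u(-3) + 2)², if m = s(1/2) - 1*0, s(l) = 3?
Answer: 1444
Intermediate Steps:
m = 3 (m = 3 - 1*0 = 3 + 0 = 3)
u(q) = 3
((-3*(-4))*u(-3) + 2)² = (-3*(-4)*3 + 2)² = (12*3 + 2)² = (36 + 2)² = 38² = 1444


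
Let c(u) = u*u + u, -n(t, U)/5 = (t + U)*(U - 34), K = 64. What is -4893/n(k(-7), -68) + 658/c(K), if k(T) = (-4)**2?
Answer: 12117/35360 ≈ 0.34268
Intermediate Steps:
k(T) = 16
n(t, U) = -5*(-34 + U)*(U + t) (n(t, U) = -5*(t + U)*(U - 34) = -5*(U + t)*(-34 + U) = -5*(-34 + U)*(U + t))
c(u) = u + u**2 (c(u) = u**2 + u = u + u**2)
-4893/n(k(-7), -68) + 658/c(K) = -4893/(-5*(-68)**2 + 170*(-68) + 170*16 - 5*(-68)*16) + 658/((64*(1 + 64))) = -4893/(-5*4624 - 11560 + 2720 + 5440) + 658/((64*65)) = -4893/(-23120 - 11560 + 2720 + 5440) + 658/4160 = -4893/(-26520) + 658*(1/4160) = -4893*(-1/26520) + 329/2080 = 1631/8840 + 329/2080 = 12117/35360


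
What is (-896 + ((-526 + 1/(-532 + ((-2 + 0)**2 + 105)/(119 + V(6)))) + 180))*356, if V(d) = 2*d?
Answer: -30766309252/69583 ≈ -4.4215e+5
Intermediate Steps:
(-896 + ((-526 + 1/(-532 + ((-2 + 0)**2 + 105)/(119 + V(6)))) + 180))*356 = (-896 + ((-526 + 1/(-532 + ((-2 + 0)**2 + 105)/(119 + 2*6))) + 180))*356 = (-896 + ((-526 + 1/(-532 + ((-2)**2 + 105)/(119 + 12))) + 180))*356 = (-896 + ((-526 + 1/(-532 + (4 + 105)/131)) + 180))*356 = (-896 + ((-526 + 1/(-532 + 109*(1/131))) + 180))*356 = (-896 + ((-526 + 1/(-532 + 109/131)) + 180))*356 = (-896 + ((-526 + 1/(-69583/131)) + 180))*356 = (-896 + ((-526 - 131/69583) + 180))*356 = (-896 + (-36600789/69583 + 180))*356 = (-896 - 24075849/69583)*356 = -86422217/69583*356 = -30766309252/69583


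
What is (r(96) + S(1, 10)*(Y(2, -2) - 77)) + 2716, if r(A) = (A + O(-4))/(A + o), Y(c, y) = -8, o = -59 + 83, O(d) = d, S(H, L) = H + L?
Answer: 53453/30 ≈ 1781.8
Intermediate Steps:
o = 24
r(A) = (-4 + A)/(24 + A) (r(A) = (A - 4)/(A + 24) = (-4 + A)/(24 + A))
(r(96) + S(1, 10)*(Y(2, -2) - 77)) + 2716 = ((-4 + 96)/(24 + 96) + (1 + 10)*(-8 - 77)) + 2716 = (92/120 + 11*(-85)) + 2716 = ((1/120)*92 - 935) + 2716 = (23/30 - 935) + 2716 = -28027/30 + 2716 = 53453/30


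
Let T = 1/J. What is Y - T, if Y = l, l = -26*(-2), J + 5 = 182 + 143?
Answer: 16639/320 ≈ 51.997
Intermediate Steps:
J = 320 (J = -5 + (182 + 143) = -5 + 325 = 320)
l = 52
T = 1/320 ≈ 0.0031250
Y = 52
Y - T = 52 - 1*1/320 = 52 - 1/320 = 16639/320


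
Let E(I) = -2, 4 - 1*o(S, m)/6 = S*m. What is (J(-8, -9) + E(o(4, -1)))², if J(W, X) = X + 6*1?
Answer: 25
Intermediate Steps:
o(S, m) = 24 - 6*S*m
J(W, X) = 6 + X (J(W, X) = X + 6 = 6 + X)
(J(-8, -9) + E(o(4, -1)))² = ((6 - 9) - 2)² = (-3 - 2)² = (-5)² = 25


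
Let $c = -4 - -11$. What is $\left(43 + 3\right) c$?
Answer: $322$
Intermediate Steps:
$c = 7$ ($c = -4 + 11 = 7$)
$\left(43 + 3\right) c = \left(43 + 3\right) 7 = 46 \cdot 7 = 322$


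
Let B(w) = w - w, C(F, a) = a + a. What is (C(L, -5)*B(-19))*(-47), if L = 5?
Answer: 0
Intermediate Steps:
C(F, a) = 2*a
B(w) = 0
(C(L, -5)*B(-19))*(-47) = ((2*(-5))*0)*(-47) = -10*0*(-47) = 0*(-47) = 0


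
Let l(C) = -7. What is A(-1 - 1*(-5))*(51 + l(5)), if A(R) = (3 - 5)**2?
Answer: 176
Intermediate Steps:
A(R) = 4 (A(R) = (-2)**2 = 4)
A(-1 - 1*(-5))*(51 + l(5)) = 4*(51 - 7) = 4*44 = 176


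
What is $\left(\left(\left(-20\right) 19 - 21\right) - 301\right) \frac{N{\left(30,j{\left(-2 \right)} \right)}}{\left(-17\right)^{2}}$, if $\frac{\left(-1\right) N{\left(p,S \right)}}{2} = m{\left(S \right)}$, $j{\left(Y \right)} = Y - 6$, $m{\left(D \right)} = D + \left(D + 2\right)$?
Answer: $- \frac{19656}{289} \approx -68.014$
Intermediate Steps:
$m{\left(D \right)} = 2 + 2 D$ ($m{\left(D \right)} = D + \left(2 + D\right) = 2 + 2 D$)
$j{\left(Y \right)} = -6 + Y$ ($j{\left(Y \right)} = Y - 6 = -6 + Y$)
$N{\left(p,S \right)} = -4 - 4 S$ ($N{\left(p,S \right)} = - 2 \left(2 + 2 S\right) = -4 - 4 S$)
$\left(\left(\left(-20\right) 19 - 21\right) - 301\right) \frac{N{\left(30,j{\left(-2 \right)} \right)}}{\left(-17\right)^{2}} = \left(\left(\left(-20\right) 19 - 21\right) - 301\right) \frac{-4 - 4 \left(-6 - 2\right)}{\left(-17\right)^{2}} = \left(\left(-380 - 21\right) - 301\right) \frac{-4 - -32}{289} = \left(-401 - 301\right) \left(-4 + 32\right) \frac{1}{289} = - 702 \cdot 28 \cdot \frac{1}{289} = \left(-702\right) \frac{28}{289} = - \frac{19656}{289}$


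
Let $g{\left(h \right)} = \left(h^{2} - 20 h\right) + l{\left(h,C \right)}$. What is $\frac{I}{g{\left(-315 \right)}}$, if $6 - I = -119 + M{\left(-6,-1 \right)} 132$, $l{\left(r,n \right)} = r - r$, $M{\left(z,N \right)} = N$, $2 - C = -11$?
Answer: $\frac{257}{105525} \approx 0.0024354$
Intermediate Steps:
$C = 13$ ($C = 2 - -11 = 2 + 11 = 13$)
$l{\left(r,n \right)} = 0$
$g{\left(h \right)} = h^{2} - 20 h$ ($g{\left(h \right)} = \left(h^{2} - 20 h\right) + 0 = h^{2} - 20 h$)
$I = 257$ ($I = 6 - \left(-119 - 132\right) = 6 - -251 = 6 + 251 = 257$)
$\frac{I}{g{\left(-315 \right)}} = \frac{257}{\left(-315\right) \left(-20 - 315\right)} = \frac{257}{\left(-315\right) \left(-335\right)} = \frac{257}{105525}$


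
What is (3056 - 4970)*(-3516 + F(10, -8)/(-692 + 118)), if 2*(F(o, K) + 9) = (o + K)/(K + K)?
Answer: 30902294643/4592 ≈ 6.7296e+6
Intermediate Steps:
F(o, K) = -9 + (K + o)/(4*K) (F(o, K) = -9 + ((o + K)/(K + K))/2 = -9 + ((K + o)/((2*K)))/2 = -9 + ((K + o)*(1/(2*K)))/2 = -9 + ((K + o)/(2*K))/2 = -9 + (K + o)/(4*K))
(3056 - 4970)*(-3516 + F(10, -8)/(-692 + 118)) = (3056 - 4970)*(-3516 + ((1/4)*(10 - 35*(-8))/(-8))/(-692 + 118)) = -1914*(-3516 + ((1/4)*(-1/8)*(10 + 280))/(-574)) = -1914*(-3516 + ((1/4)*(-1/8)*290)*(-1/574)) = -1914*(-3516 - 145/16*(-1/574)) = -1914*(-3516 + 145/9184) = -1914*(-32290799/9184) = 30902294643/4592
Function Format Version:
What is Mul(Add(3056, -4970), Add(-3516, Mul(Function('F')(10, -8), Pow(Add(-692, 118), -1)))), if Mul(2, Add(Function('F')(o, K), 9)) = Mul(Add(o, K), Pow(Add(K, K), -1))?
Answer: Rational(30902294643, 4592) ≈ 6.7296e+6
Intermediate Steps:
Function('F')(o, K) = Add(-9, Mul(Rational(1, 4), Pow(K, -1), Add(K, o))) (Function('F')(o, K) = Add(-9, Mul(Rational(1, 2), Mul(Add(o, K), Pow(Add(K, K), -1)))) = Add(-9, Mul(Rational(1, 2), Mul(Add(K, o), Pow(Mul(2, K), -1)))) = Add(-9, Mul(Rational(1, 2), Mul(Add(K, o), Mul(Rational(1, 2), Pow(K, -1))))) = Add(-9, Mul(Rational(1, 2), Mul(Rational(1, 2), Pow(K, -1), Add(K, o)))) = Add(-9, Mul(Rational(1, 4), Pow(K, -1), Add(K, o))))
Mul(Add(3056, -4970), Add(-3516, Mul(Function('F')(10, -8), Pow(Add(-692, 118), -1)))) = Mul(Add(3056, -4970), Add(-3516, Mul(Mul(Rational(1, 4), Pow(-8, -1), Add(10, Mul(-35, -8))), Pow(Add(-692, 118), -1)))) = Mul(-1914, Add(-3516, Mul(Mul(Rational(1, 4), Rational(-1, 8), Add(10, 280)), Pow(-574, -1)))) = Mul(-1914, Add(-3516, Mul(Mul(Rational(1, 4), Rational(-1, 8), 290), Rational(-1, 574)))) = Mul(-1914, Add(-3516, Mul(Rational(-145, 16), Rational(-1, 574)))) = Mul(-1914, Add(-3516, Rational(145, 9184))) = Mul(-1914, Rational(-32290799, 9184)) = Rational(30902294643, 4592)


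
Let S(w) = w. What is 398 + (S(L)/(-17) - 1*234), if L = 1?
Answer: 2787/17 ≈ 163.94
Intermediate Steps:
398 + (S(L)/(-17) - 1*234) = 398 + (1/(-17) - 1*234) = 398 + (1*(-1/17) - 234) = 398 + (-1/17 - 234) = 398 - 3979/17 = 2787/17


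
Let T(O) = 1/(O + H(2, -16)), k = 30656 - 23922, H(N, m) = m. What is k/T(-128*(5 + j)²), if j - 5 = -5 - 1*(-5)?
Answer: -86302944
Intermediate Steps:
k = 6734
j = 5 (j = 5 + (-5 - 1*(-5)) = 5 + (-5 + 5) = 5 + 0 = 5)
T(O) = 1/(-16 + O) (T(O) = 1/(O - 16) = 1/(-16 + O))
k/T(-128*(5 + j)²) = 6734/(1/(-16 - 128*(5 + 5)²)) = 6734/(1/(-16 - 128*10²)) = 6734/(1/(-16 - 128*100)) = 6734/(1/(-16 - 12800)) = 6734/(1/(-12816)) = 6734/(-1/12816) = 6734*(-12816) = -86302944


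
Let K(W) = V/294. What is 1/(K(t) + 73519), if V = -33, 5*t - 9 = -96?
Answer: 98/7204851 ≈ 1.3602e-5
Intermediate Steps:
t = -87/5 (t = 9/5 + (1/5)*(-96) = 9/5 - 96/5 = -87/5 ≈ -17.400)
K(W) = -11/98 (K(W) = -33/294 = -33*1/294 = -11/98)
1/(K(t) + 73519) = 1/(-11/98 + 73519) = 1/(7204851/98) = 98/7204851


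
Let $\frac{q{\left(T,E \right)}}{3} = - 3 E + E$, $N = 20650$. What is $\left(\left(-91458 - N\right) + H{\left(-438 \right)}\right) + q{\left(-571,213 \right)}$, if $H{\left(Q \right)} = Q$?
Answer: $-113824$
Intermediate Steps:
$q{\left(T,E \right)} = - 6 E$ ($q{\left(T,E \right)} = 3 \left(- 3 E + E\right) = 3 \left(- 2 E\right) = - 6 E$)
$\left(\left(-91458 - N\right) + H{\left(-438 \right)}\right) + q{\left(-571,213 \right)} = \left(\left(-91458 - 20650\right) - 438\right) - 1278 = \left(-112108 - 438\right) - 1278 = -112546 - 1278 = -113824$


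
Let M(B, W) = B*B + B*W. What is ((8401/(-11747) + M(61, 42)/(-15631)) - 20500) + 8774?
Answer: -2153302250614/183617357 ≈ -11727.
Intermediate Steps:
M(B, W) = B² + B*W
((8401/(-11747) + M(61, 42)/(-15631)) - 20500) + 8774 = ((8401/(-11747) + (61*(61 + 42))/(-15631)) - 20500) + 8774 = ((8401*(-1/11747) + (61*103)*(-1/15631)) - 20500) + 8774 = ((-8401/11747 + 6283*(-1/15631)) - 20500) + 8774 = ((-8401/11747 - 6283/15631) - 20500) + 8774 = (-205122432/183617357 - 20500) + 8774 = -3764360940932/183617357 + 8774 = -2153302250614/183617357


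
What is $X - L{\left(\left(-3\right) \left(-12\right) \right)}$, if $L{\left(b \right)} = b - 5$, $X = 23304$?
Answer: $23273$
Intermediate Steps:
$L{\left(b \right)} = -5 + b$ ($L{\left(b \right)} = b - 5 = -5 + b$)
$X - L{\left(\left(-3\right) \left(-12\right) \right)} = 23304 - \left(-5 - -36\right) = 23304 - \left(-5 + 36\right) = 23304 - 31 = 23273$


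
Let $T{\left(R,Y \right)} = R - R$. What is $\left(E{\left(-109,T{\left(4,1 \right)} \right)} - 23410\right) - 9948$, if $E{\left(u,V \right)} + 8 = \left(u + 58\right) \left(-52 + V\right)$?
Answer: $-30714$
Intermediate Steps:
$T{\left(R,Y \right)} = 0$
$E{\left(u,V \right)} = -8 + \left(-52 + V\right) \left(58 + u\right)$ ($E{\left(u,V \right)} = -8 + \left(u + 58\right) \left(-52 + V\right) = -8 + \left(58 + u\right) \left(-52 + V\right) = -8 + \left(-52 + V\right) \left(58 + u\right)$)
$\left(E{\left(-109,T{\left(4,1 \right)} \right)} - 23410\right) - 9948 = \left(\left(-3024 - -5668 + 58 \cdot 0 + 0 \left(-109\right)\right) - 23410\right) - 9948 = \left(\left(-3024 + 5668 + 0 + 0\right) - 23410\right) - 9948 = \left(2644 - 23410\right) - 9948 = -20766 - 9948 = -30714$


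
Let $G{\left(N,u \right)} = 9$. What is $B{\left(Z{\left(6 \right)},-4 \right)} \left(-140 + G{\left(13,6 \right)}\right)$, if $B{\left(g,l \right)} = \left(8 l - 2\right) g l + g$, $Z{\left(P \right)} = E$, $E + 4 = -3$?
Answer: $125629$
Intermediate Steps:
$E = -7$ ($E = -4 - 3 = -7$)
$Z{\left(P \right)} = -7$
$B{\left(g,l \right)} = g + g l \left(-2 + 8 l\right)$ ($B{\left(g,l \right)} = \left(-2 + 8 l\right) g l + g = g \left(-2 + 8 l\right) l + g = g l \left(-2 + 8 l\right) + g = g + g l \left(-2 + 8 l\right)$)
$B{\left(Z{\left(6 \right)},-4 \right)} \left(-140 + G{\left(13,6 \right)}\right) = - 7 \left(1 - -8 + 8 \left(-4\right)^{2}\right) \left(-140 + 9\right) = - 7 \left(1 + 8 + 8 \cdot 16\right) \left(-131\right) = - 7 \left(1 + 8 + 128\right) \left(-131\right) = \left(-7\right) 137 \left(-131\right) = \left(-959\right) \left(-131\right) = 125629$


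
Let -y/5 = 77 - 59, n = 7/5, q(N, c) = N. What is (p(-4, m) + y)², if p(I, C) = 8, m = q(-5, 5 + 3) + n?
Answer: 6724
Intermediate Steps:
n = 7/5 (n = 7*(⅕) = 7/5 ≈ 1.4000)
m = -18/5 (m = -5 + 7/5 = -18/5 ≈ -3.6000)
y = -90 (y = -5*(77 - 59) = -5*18 = -90)
(p(-4, m) + y)² = (8 - 90)² = (-82)² = 6724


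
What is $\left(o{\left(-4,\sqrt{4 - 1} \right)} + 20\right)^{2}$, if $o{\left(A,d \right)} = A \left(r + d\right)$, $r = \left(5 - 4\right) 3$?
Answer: $112 - 64 \sqrt{3} \approx 1.1487$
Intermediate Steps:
$r = 3$ ($r = 1 \cdot 3 = 3$)
$o{\left(A,d \right)} = A \left(3 + d\right)$
$\left(o{\left(-4,\sqrt{4 - 1} \right)} + 20\right)^{2} = \left(- 4 \left(3 + \sqrt{4 - 1}\right) + 20\right)^{2} = \left(- 4 \left(3 + \sqrt{3}\right) + 20\right)^{2} = \left(\left(-12 - 4 \sqrt{3}\right) + 20\right)^{2} = \left(8 - 4 \sqrt{3}\right)^{2}$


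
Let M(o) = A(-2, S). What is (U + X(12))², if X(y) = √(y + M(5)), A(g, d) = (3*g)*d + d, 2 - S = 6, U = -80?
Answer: 6432 - 640*√2 ≈ 5526.9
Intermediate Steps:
S = -4 (S = 2 - 1*6 = 2 - 6 = -4)
A(g, d) = d + 3*d*g (A(g, d) = 3*d*g + d = d + 3*d*g)
M(o) = 20 (M(o) = -4*(1 + 3*(-2)) = -4*(1 - 6) = -4*(-5) = 20)
X(y) = √(20 + y) (X(y) = √(y + 20) = √(20 + y))
(U + X(12))² = (-80 + √(20 + 12))² = (-80 + √32)² = (-80 + 4*√2)²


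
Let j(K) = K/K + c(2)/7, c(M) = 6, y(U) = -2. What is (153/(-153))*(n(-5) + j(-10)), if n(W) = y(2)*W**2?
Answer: 337/7 ≈ 48.143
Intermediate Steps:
j(K) = 13/7 (j(K) = K/K + 6/7 = 1 + 6*(1/7) = 1 + 6/7 = 13/7)
n(W) = -2*W**2
(153/(-153))*(n(-5) + j(-10)) = (153/(-153))*(-2*(-5)**2 + 13/7) = (153*(-1/153))*(-2*25 + 13/7) = -(-50 + 13/7) = -1*(-337/7) = 337/7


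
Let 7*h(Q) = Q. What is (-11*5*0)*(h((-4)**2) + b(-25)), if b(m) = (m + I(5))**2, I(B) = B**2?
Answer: 0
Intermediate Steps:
h(Q) = Q/7
b(m) = (25 + m)**2 (b(m) = (m + 5**2)**2 = (m + 25)**2 = (25 + m)**2)
(-11*5*0)*(h((-4)**2) + b(-25)) = (-11*5*0)*((1/7)*(-4)**2 + (25 - 25)**2) = (-55*0)*((1/7)*16 + 0**2) = 0*(16/7 + 0) = 0*(16/7) = 0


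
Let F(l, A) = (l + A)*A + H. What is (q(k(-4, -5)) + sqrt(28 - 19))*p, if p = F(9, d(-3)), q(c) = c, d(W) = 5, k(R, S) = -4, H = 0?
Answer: -70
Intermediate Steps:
F(l, A) = A*(A + l) (F(l, A) = (l + A)*A + 0 = (A + l)*A + 0 = A*(A + l) + 0 = A*(A + l))
p = 70 (p = 5*(5 + 9) = 5*14 = 70)
(q(k(-4, -5)) + sqrt(28 - 19))*p = (-4 + sqrt(28 - 19))*70 = (-4 + sqrt(9))*70 = (-4 + 3)*70 = -1*70 = -70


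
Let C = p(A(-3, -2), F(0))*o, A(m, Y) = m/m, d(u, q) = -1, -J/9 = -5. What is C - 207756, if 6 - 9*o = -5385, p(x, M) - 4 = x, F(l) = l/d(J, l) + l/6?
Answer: -204761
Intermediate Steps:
J = 45 (J = -9*(-5) = 45)
A(m, Y) = 1
F(l) = -5*l/6 (F(l) = l/(-1) + l/6 = l*(-1) + l*(1/6) = -l + l/6 = -5*l/6)
p(x, M) = 4 + x
o = 599 (o = 2/3 - 1/9*(-5385) = 2/3 + 1795/3 = 599)
C = 2995 (C = (4 + 1)*599 = 5*599 = 2995)
C - 207756 = 2995 - 207756 = -204761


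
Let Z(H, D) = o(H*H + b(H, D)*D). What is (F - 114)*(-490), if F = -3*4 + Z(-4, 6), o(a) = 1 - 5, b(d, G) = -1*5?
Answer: 63700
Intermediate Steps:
b(d, G) = -5
o(a) = -4
Z(H, D) = -4
F = -16 (F = -3*4 - 4 = -12 - 4 = -16)
(F - 114)*(-490) = (-16 - 114)*(-490) = -130*(-490) = 63700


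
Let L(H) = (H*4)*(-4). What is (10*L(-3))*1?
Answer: 480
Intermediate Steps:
L(H) = -16*H (L(H) = (4*H)*(-4) = -16*H)
(10*L(-3))*1 = (10*(-16*(-3)))*1 = (10*48)*1 = 480*1 = 480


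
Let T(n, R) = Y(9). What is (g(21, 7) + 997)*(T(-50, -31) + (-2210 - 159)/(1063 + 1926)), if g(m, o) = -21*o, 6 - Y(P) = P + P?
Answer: -32501450/2989 ≈ -10874.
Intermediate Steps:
Y(P) = 6 - 2*P (Y(P) = 6 - (P + P) = 6 - 2*P)
T(n, R) = -12 (T(n, R) = 6 - 2*9 = 6 - 18 = -12)
(g(21, 7) + 997)*(T(-50, -31) + (-2210 - 159)/(1063 + 1926)) = (-21*7 + 997)*(-12 + (-2210 - 159)/(1063 + 1926)) = (-147 + 997)*(-12 - 2369/2989) = 850*(-12 - 2369*1/2989) = 850*(-12 - 2369/2989) = 850*(-38237/2989) = -32501450/2989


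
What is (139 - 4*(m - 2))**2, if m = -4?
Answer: 26569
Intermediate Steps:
(139 - 4*(m - 2))**2 = (139 - 4*(-4 - 2))**2 = (139 - 4*(-6))**2 = (139 + 24)**2 = 163**2 = 26569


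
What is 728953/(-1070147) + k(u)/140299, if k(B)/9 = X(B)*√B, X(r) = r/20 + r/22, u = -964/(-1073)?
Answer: -728953/1070147 + 91098*√258593/8884166905405 ≈ -0.68117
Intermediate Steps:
u = 964/1073 (u = -964*(-1/1073) = 964/1073 ≈ 0.89842)
X(r) = 21*r/220 (X(r) = r*(1/20) + r*(1/22) = r/20 + r/22 = 21*r/220)
k(B) = 189*B^(3/2)/220 (k(B) = 9*((21*B/220)*√B) = 9*(21*B^(3/2)/220) = 189*B^(3/2)/220)
728953/(-1070147) + k(u)/140299 = 728953/(-1070147) + (189*(964/1073)^(3/2)/220)/140299 = 728953*(-1/1070147) + (189*(1928*√258593/1151329)/220)*(1/140299) = -728953/1070147 + (91098*√258593/63323095)*(1/140299) = -728953/1070147 + 91098*√258593/8884166905405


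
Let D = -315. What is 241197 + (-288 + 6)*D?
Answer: 330027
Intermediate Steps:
241197 + (-288 + 6)*D = 241197 + (-288 + 6)*(-315) = 241197 - 282*(-315) = 241197 + 88830 = 330027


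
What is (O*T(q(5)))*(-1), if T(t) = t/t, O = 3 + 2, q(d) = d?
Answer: -5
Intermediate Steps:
O = 5
T(t) = 1
(O*T(q(5)))*(-1) = (5*1)*(-1) = 5*(-1) = -5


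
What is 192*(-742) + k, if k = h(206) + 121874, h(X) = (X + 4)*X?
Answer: 22670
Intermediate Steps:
h(X) = X*(4 + X) (h(X) = (4 + X)*X = X*(4 + X))
k = 165134 (k = 206*(4 + 206) + 121874 = 206*210 + 121874 = 43260 + 121874 = 165134)
192*(-742) + k = 192*(-742) + 165134 = -142464 + 165134 = 22670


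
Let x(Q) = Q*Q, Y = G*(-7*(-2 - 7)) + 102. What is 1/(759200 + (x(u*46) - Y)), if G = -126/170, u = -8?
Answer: 85/76038339 ≈ 1.1179e-6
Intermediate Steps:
G = -63/85 (G = -126*1/170 = -63/85 ≈ -0.74118)
Y = 4701/85 (Y = -(-441)*(-2 - 7)/85 + 102 = -(-441)*(-9)/85 + 102 = -63/85*63 + 102 = -3969/85 + 102 = 4701/85 ≈ 55.306)
x(Q) = Q²
1/(759200 + (x(u*46) - Y)) = 1/(759200 + ((-8*46)² - 1*4701/85)) = 1/(759200 + ((-368)² - 4701/85)) = 1/(759200 + (135424 - 4701/85)) = 1/(759200 + 11506339/85) = 1/(76038339/85) = 85/76038339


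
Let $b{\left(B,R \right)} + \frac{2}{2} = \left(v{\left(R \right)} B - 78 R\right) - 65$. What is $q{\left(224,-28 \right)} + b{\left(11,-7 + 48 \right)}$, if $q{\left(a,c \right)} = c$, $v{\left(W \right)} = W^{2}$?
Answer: $15199$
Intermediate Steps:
$b{\left(B,R \right)} = -66 - 78 R + B R^{2}$ ($b{\left(B,R \right)} = -1 - \left(65 + 78 R - R^{2} B\right) = -1 - \left(65 + 78 R - B R^{2}\right) = -66 - 78 R + B R^{2}$)
$q{\left(224,-28 \right)} + b{\left(11,-7 + 48 \right)} = -28 - \left(66 - 11 \left(-7 + 48\right)^{2} + 78 \left(-7 + 48\right)\right) = -28 - \left(3264 - 18491\right) = -28 - -15227 = -28 + 15227 = 15199$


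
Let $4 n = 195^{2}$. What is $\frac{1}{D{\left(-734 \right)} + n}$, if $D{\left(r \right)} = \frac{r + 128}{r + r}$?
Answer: $\frac{1468}{13955781} \approx 0.00010519$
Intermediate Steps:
$n = \frac{38025}{4}$ ($n = \frac{195^{2}}{4} = \frac{1}{4} \cdot 38025 = \frac{38025}{4} \approx 9506.3$)
$D{\left(r \right)} = \frac{128 + r}{2 r}$
$\frac{1}{D{\left(-734 \right)} + n} = \frac{1}{\frac{128 - 734}{2 \left(-734\right)} + \frac{38025}{4}} = \frac{1}{\frac{1}{2} \left(- \frac{1}{734}\right) \left(-606\right) + \frac{38025}{4}} = \frac{1}{\frac{303}{734} + \frac{38025}{4}} = \frac{1}{\frac{13955781}{1468}} = \frac{1468}{13955781}$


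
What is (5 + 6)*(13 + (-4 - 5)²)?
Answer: 1034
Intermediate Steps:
(5 + 6)*(13 + (-4 - 5)²) = 11*(13 + (-9)²) = 11*(13 + 81) = 11*94 = 1034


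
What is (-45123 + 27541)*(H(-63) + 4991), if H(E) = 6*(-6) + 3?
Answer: -87171556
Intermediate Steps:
H(E) = -33 (H(E) = -36 + 3 = -33)
(-45123 + 27541)*(H(-63) + 4991) = (-45123 + 27541)*(-33 + 4991) = -17582*4958 = -87171556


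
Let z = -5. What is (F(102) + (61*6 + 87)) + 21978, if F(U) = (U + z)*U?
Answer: 32325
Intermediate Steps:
F(U) = U*(-5 + U) (F(U) = (U - 5)*U = (-5 + U)*U = U*(-5 + U))
(F(102) + (61*6 + 87)) + 21978 = (102*(-5 + 102) + (61*6 + 87)) + 21978 = (102*97 + (366 + 87)) + 21978 = (9894 + 453) + 21978 = 10347 + 21978 = 32325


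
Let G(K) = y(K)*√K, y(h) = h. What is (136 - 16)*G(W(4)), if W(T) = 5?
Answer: 600*√5 ≈ 1341.6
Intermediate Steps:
G(K) = K^(3/2) (G(K) = K*√K = K^(3/2))
(136 - 16)*G(W(4)) = (136 - 16)*5^(3/2) = 120*(5*√5) = 600*√5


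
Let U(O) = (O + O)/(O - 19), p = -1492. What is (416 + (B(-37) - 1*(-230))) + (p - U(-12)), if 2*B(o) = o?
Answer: -53647/62 ≈ -865.27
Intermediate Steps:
U(O) = 2*O/(-19 + O) (U(O) = (2*O)/(-19 + O) = 2*O/(-19 + O))
B(o) = o/2
(416 + (B(-37) - 1*(-230))) + (p - U(-12)) = (416 + ((½)*(-37) - 1*(-230))) + (-1492 - 2*(-12)/(-19 - 12)) = (416 + (-37/2 + 230)) + (-1492 - 2*(-12)/(-31)) = (416 + 423/2) + (-1492 - 2*(-12)*(-1)/31) = 1255/2 + (-1492 - 1*24/31) = 1255/2 + (-1492 - 24/31) = 1255/2 - 46276/31 = -53647/62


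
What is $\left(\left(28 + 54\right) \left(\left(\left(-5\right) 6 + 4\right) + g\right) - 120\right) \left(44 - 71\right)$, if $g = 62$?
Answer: $-76464$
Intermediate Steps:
$\left(\left(28 + 54\right) \left(\left(\left(-5\right) 6 + 4\right) + g\right) - 120\right) \left(44 - 71\right) = \left(\left(28 + 54\right) \left(\left(\left(-5\right) 6 + 4\right) + 62\right) - 120\right) \left(44 - 71\right) = \left(82 \left(\left(-30 + 4\right) + 62\right) - 120\right) \left(44 - 71\right) = \left(82 \left(-26 + 62\right) - 120\right) \left(-27\right) = \left(82 \cdot 36 - 120\right) \left(-27\right) = \left(2952 - 120\right) \left(-27\right) = 2832 \left(-27\right) = -76464$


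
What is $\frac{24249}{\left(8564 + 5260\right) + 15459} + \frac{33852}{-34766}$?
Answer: $- \frac{24707897}{169675463} \approx -0.14562$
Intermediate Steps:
$\frac{24249}{\left(8564 + 5260\right) + 15459} + \frac{33852}{-34766} = \frac{24249}{13824 + 15459} + 33852 \left(- \frac{1}{34766}\right) = \frac{24249}{29283} - \frac{16926}{17383} = 24249 \cdot \frac{1}{29283} - \frac{16926}{17383} = \frac{8083}{9761} - \frac{16926}{17383} = - \frac{24707897}{169675463}$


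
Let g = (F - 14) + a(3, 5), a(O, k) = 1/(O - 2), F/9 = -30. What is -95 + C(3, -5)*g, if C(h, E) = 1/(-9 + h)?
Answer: -287/6 ≈ -47.833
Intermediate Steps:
F = -270 (F = 9*(-30) = -270)
a(O, k) = 1/(-2 + O)
g = -283 (g = (-270 - 14) + 1/(-2 + 3) = -284 + 1/1 = -284 + 1 = -283)
-95 + C(3, -5)*g = -95 - 283/(-9 + 3) = -95 - 283/(-6) = -95 - 1/6*(-283) = -95 + 283/6 = -287/6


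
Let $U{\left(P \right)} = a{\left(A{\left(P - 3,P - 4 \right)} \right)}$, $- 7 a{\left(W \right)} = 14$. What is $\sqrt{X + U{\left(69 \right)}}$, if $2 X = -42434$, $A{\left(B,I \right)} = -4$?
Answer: $i \sqrt{21219} \approx 145.67 i$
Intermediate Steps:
$a{\left(W \right)} = -2$ ($a{\left(W \right)} = \left(- \frac{1}{7}\right) 14 = -2$)
$U{\left(P \right)} = -2$
$X = -21217$ ($X = \frac{1}{2} \left(-42434\right) = -21217$)
$\sqrt{X + U{\left(69 \right)}} = \sqrt{-21217 - 2} = \sqrt{-21219} = i \sqrt{21219}$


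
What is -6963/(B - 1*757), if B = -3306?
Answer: 6963/4063 ≈ 1.7138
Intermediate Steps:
-6963/(B - 1*757) = -6963/(-3306 - 1*757) = -6963/(-3306 - 757) = -6963/(-4063) = -6963*(-1/4063) = 6963/4063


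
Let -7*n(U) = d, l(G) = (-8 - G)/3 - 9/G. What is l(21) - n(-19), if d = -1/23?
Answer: -697/69 ≈ -10.101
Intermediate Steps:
l(G) = -8/3 - 9/G - G/3 (l(G) = (-8 - G)*(⅓) - 9/G = (-8/3 - G/3) - 9/G = -8/3 - 9/G - G/3)
d = -1/23 (d = -1*1/23 = -1/23 ≈ -0.043478)
n(U) = 1/161 (n(U) = -⅐*(-1/23) = 1/161)
l(21) - n(-19) = (⅓)*(-27 - 1*21*(8 + 21))/21 - 1*1/161 = (⅓)*(1/21)*(-27 - 1*21*29) - 1/161 = (⅓)*(1/21)*(-27 - 609) - 1/161 = (⅓)*(1/21)*(-636) - 1/161 = -212/21 - 1/161 = -697/69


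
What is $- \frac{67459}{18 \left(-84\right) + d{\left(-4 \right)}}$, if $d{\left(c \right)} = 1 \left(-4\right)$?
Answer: $\frac{67459}{1516} \approx 44.498$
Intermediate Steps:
$d{\left(c \right)} = -4$
$- \frac{67459}{18 \left(-84\right) + d{\left(-4 \right)}} = - \frac{67459}{18 \left(-84\right) - 4} = - \frac{67459}{-1512 - 4} = - \frac{67459}{-1516} = \left(-67459\right) \left(- \frac{1}{1516}\right) = \frac{67459}{1516}$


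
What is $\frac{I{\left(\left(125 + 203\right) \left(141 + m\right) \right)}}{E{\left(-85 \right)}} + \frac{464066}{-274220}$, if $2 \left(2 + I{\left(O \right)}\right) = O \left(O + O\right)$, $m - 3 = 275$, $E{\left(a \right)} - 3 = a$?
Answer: $- \frac{1294836316624563}{5621510} \approx -2.3034 \cdot 10^{8}$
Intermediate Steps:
$E{\left(a \right)} = 3 + a$
$m = 278$ ($m = 3 + 275 = 278$)
$I{\left(O \right)} = -2 + O^{2}$ ($I{\left(O \right)} = -2 + \frac{O \left(O + O\right)}{2} = -2 + \frac{O 2 O}{2} = -2 + \frac{2 O^{2}}{2} = -2 + O^{2}$)
$\frac{I{\left(\left(125 + 203\right) \left(141 + m\right) \right)}}{E{\left(-85 \right)}} + \frac{464066}{-274220} = \frac{-2 + \left(\left(125 + 203\right) \left(141 + 278\right)\right)^{2}}{3 - 85} + \frac{464066}{-274220} = \frac{-2 + \left(328 \cdot 419\right)^{2}}{-82} + 464066 \left(- \frac{1}{274220}\right) = \left(-2 + 137432^{2}\right) \left(- \frac{1}{82}\right) - \frac{232033}{137110} = \left(-2 + 18887554624\right) \left(- \frac{1}{82}\right) - \frac{232033}{137110} = 18887554622 \left(- \frac{1}{82}\right) - \frac{232033}{137110} = - \frac{9443777311}{41} - \frac{232033}{137110} = - \frac{1294836316624563}{5621510}$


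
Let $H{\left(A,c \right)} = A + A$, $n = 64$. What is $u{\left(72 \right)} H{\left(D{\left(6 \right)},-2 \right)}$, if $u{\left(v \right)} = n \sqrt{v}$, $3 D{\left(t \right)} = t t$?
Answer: $9216 \sqrt{2} \approx 13033.0$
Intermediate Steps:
$D{\left(t \right)} = \frac{t^{2}}{3}$ ($D{\left(t \right)} = \frac{t t}{3} = \frac{t^{2}}{3}$)
$u{\left(v \right)} = 64 \sqrt{v}$
$H{\left(A,c \right)} = 2 A$
$u{\left(72 \right)} H{\left(D{\left(6 \right)},-2 \right)} = 64 \sqrt{72} \cdot 2 \frac{6^{2}}{3} = 64 \cdot 6 \sqrt{2} \cdot 2 \cdot \frac{1}{3} \cdot 36 = 384 \sqrt{2} \cdot 2 \cdot 12 = 384 \sqrt{2} \cdot 24 = 9216 \sqrt{2}$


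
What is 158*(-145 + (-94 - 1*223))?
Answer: -72996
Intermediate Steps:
158*(-145 + (-94 - 1*223)) = 158*(-145 + (-94 - 223)) = 158*(-145 - 317) = 158*(-462) = -72996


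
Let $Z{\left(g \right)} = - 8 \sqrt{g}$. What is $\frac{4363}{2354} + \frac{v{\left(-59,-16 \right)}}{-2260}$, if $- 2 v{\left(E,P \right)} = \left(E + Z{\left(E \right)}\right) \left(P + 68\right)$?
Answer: $\frac{781168}{665005} - \frac{52 i \sqrt{59}}{565} \approx 1.1747 - 0.70694 i$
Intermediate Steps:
$v{\left(E,P \right)} = - \frac{\left(68 + P\right) \left(E - 8 \sqrt{E}\right)}{2}$ ($v{\left(E,P \right)} = - \frac{\left(E - 8 \sqrt{E}\right) \left(P + 68\right)}{2} = - \frac{\left(E - 8 \sqrt{E}\right) \left(68 + P\right)}{2} = - \frac{\left(68 + P\right) \left(E - 8 \sqrt{E}\right)}{2}$)
$\frac{4363}{2354} + \frac{v{\left(-59,-16 \right)}}{-2260} = \frac{4363}{2354} + \frac{\left(-34\right) \left(-59\right) + 272 \sqrt{-59} + 4 \left(-16\right) \sqrt{-59} - \left(- \frac{59}{2}\right) \left(-16\right)}{-2260} = 4363 \cdot \frac{1}{2354} + \left(2006 + 272 i \sqrt{59} + 4 \left(-16\right) i \sqrt{59} - 472\right) \left(- \frac{1}{2260}\right) = \frac{4363}{2354} + \left(2006 + 272 i \sqrt{59} - 64 i \sqrt{59} - 472\right) \left(- \frac{1}{2260}\right) = \frac{4363}{2354} + \left(1534 + 208 i \sqrt{59}\right) \left(- \frac{1}{2260}\right) = \frac{4363}{2354} - \left(\frac{767}{1130} + \frac{52 i \sqrt{59}}{565}\right) = \frac{781168}{665005} - \frac{52 i \sqrt{59}}{565}$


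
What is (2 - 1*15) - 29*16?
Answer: -477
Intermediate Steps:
(2 - 1*15) - 29*16 = (2 - 15) - 464 = -13 - 464 = -477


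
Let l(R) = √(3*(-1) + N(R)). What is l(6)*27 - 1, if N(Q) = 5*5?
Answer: -1 + 27*√22 ≈ 125.64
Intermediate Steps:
N(Q) = 25
l(R) = √22 (l(R) = √(3*(-1) + 25) = √(-3 + 25) = √22)
l(6)*27 - 1 = √22*27 - 1 = 27*√22 - 1 = -1 + 27*√22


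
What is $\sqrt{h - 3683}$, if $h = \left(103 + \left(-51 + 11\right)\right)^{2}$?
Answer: $\sqrt{286} \approx 16.912$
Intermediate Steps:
$h = 3969$ ($h = \left(103 - 40\right)^{2} = 63^{2} = 3969$)
$\sqrt{h - 3683} = \sqrt{3969 - 3683} = \sqrt{286}$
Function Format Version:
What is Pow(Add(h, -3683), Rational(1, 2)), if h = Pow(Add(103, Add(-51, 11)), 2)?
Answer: Pow(286, Rational(1, 2)) ≈ 16.912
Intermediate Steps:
h = 3969 (h = Pow(Add(103, -40), 2) = Pow(63, 2) = 3969)
Pow(Add(h, -3683), Rational(1, 2)) = Pow(Add(3969, -3683), Rational(1, 2)) = Pow(286, Rational(1, 2))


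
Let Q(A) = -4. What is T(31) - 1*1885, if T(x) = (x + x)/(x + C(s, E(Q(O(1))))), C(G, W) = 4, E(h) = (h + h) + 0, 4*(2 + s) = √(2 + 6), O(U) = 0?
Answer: -65913/35 ≈ -1883.2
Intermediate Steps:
s = -2 + √2/2 (s = -2 + √(2 + 6)/4 = -2 + √8/4 = -2 + (2*√2)/4 = -2 + √2/2 ≈ -1.2929)
E(h) = 2*h (E(h) = 2*h + 0 = 2*h)
T(x) = 2*x/(4 + x) (T(x) = (x + x)/(x + 4) = (2*x)/(4 + x) = 2*x/(4 + x))
T(31) - 1*1885 = 2*31/(4 + 31) - 1*1885 = 2*31/35 - 1885 = 2*31*(1/35) - 1885 = 62/35 - 1885 = -65913/35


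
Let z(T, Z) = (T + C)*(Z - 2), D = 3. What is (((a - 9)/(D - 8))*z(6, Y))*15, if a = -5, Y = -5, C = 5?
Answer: -3234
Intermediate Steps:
z(T, Z) = (-2 + Z)*(5 + T) (z(T, Z) = (T + 5)*(Z - 2) = (5 + T)*(-2 + Z) = (-2 + Z)*(5 + T))
(((a - 9)/(D - 8))*z(6, Y))*15 = (((-5 - 9)/(3 - 8))*(-10 - 2*6 + 5*(-5) + 6*(-5)))*15 = ((-14/(-5))*(-10 - 12 - 25 - 30))*15 = (-14*(-⅕)*(-77))*15 = ((14/5)*(-77))*15 = -1078/5*15 = -3234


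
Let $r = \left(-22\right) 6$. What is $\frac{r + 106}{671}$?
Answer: $- \frac{26}{671} \approx -0.038748$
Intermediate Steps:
$r = -132$
$\frac{r + 106}{671} = \frac{-132 + 106}{671} = \left(-26\right) \frac{1}{671} = - \frac{26}{671}$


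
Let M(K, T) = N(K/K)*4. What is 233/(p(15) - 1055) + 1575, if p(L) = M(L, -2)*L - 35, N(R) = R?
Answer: 1622017/1030 ≈ 1574.8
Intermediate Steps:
M(K, T) = 4 (M(K, T) = (K/K)*4 = 1*4 = 4)
p(L) = -35 + 4*L (p(L) = 4*L - 35 = -35 + 4*L)
233/(p(15) - 1055) + 1575 = 233/((-35 + 4*15) - 1055) + 1575 = 233/((-35 + 60) - 1055) + 1575 = 233/(25 - 1055) + 1575 = 233/(-1030) + 1575 = -1/1030*233 + 1575 = -233/1030 + 1575 = 1622017/1030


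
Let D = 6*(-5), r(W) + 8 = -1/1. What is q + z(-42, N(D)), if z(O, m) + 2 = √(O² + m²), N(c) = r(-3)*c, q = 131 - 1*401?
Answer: -272 + 6*√2074 ≈ 1.2471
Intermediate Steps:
r(W) = -9 (r(W) = -8 - 1/1 = -8 - 1*1 = -8 - 1 = -9)
D = -30
q = -270 (q = 131 - 401 = -270)
N(c) = -9*c
z(O, m) = -2 + √(O² + m²)
q + z(-42, N(D)) = -270 + (-2 + √((-42)² + (-9*(-30))²)) = -270 + (-2 + √(1764 + 270²)) = -270 + (-2 + √(1764 + 72900)) = -270 + (-2 + √74664) = -270 + (-2 + 6*√2074) = -272 + 6*√2074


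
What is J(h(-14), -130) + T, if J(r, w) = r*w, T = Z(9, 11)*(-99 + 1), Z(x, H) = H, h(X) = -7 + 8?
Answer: -1208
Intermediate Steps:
h(X) = 1
T = -1078 (T = 11*(-99 + 1) = 11*(-98) = -1078)
J(h(-14), -130) + T = 1*(-130) - 1078 = -130 - 1078 = -1208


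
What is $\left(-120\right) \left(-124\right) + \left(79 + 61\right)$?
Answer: $15020$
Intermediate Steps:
$\left(-120\right) \left(-124\right) + \left(79 + 61\right) = 14880 + 140 = 15020$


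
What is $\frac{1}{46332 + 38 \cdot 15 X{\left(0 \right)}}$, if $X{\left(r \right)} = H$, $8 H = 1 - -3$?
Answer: $\frac{1}{46617} \approx 2.1451 \cdot 10^{-5}$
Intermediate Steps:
$H = \frac{1}{2}$ ($H = \frac{1 - -3}{8} = \frac{1 + 3}{8} = \frac{1}{8} \cdot 4 = \frac{1}{2} \approx 0.5$)
$X{\left(r \right)} = \frac{1}{2}$
$\frac{1}{46332 + 38 \cdot 15 X{\left(0 \right)}} = \frac{1}{46332 + 38 \cdot 15 \cdot \frac{1}{2}} = \frac{1}{46332 + 570 \cdot \frac{1}{2}} = \frac{1}{46332 + 285} = \frac{1}{46617}$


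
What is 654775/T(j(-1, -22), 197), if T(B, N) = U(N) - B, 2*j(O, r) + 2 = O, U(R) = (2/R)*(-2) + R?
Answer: 257981350/78201 ≈ 3299.0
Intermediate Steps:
U(R) = R - 4/R (U(R) = -4/R + R = R - 4/R)
j(O, r) = -1 + O/2
T(B, N) = N - B - 4/N (T(B, N) = (N - 4/N) - B = N - B - 4/N)
654775/T(j(-1, -22), 197) = 654775/(197 - (-1 + (½)*(-1)) - 4/197) = 654775/(197 - (-1 - ½) - 4*1/197) = 654775/(197 - 1*(-3/2) - 4/197) = 654775/(197 + 3/2 - 4/197) = 654775/(78201/394) = 654775*(394/78201) = 257981350/78201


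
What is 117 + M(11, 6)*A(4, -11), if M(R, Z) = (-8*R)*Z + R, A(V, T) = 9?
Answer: -4536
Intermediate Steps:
M(R, Z) = R - 8*R*Z (M(R, Z) = -8*R*Z + R = R - 8*R*Z)
117 + M(11, 6)*A(4, -11) = 117 + (11*(1 - 8*6))*9 = 117 + (11*(1 - 48))*9 = 117 + (11*(-47))*9 = 117 - 517*9 = 117 - 4653 = -4536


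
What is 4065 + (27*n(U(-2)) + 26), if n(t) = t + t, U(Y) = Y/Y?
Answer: 4145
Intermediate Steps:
U(Y) = 1
n(t) = 2*t
4065 + (27*n(U(-2)) + 26) = 4065 + (27*(2*1) + 26) = 4065 + (27*2 + 26) = 4065 + (54 + 26) = 4065 + 80 = 4145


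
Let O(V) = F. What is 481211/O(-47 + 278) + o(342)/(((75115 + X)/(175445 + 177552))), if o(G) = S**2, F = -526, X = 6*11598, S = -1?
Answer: -69446998911/76113778 ≈ -912.41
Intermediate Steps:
X = 69588
O(V) = -526
o(G) = 1 (o(G) = (-1)**2 = 1)
481211/O(-47 + 278) + o(342)/(((75115 + X)/(175445 + 177552))) = 481211/(-526) + 1/((75115 + 69588)/(175445 + 177552)) = 481211*(-1/526) + 1/(144703/352997) = -481211/526 + 1/(144703*(1/352997)) = -481211/526 + 1/(144703/352997) = -481211/526 + 1*(352997/144703) = -481211/526 + 352997/144703 = -69446998911/76113778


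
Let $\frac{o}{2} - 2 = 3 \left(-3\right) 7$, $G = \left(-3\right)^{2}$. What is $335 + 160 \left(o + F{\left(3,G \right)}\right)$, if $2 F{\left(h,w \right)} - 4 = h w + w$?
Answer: $-15985$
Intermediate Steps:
$G = 9$
$o = -122$ ($o = 4 + 2 \cdot 3 \left(-3\right) 7 = 4 + 2 \left(\left(-9\right) 7\right) = 4 + 2 \left(-63\right) = 4 - 126 = -122$)
$F{\left(h,w \right)} = 2 + \frac{w}{2} + \frac{h w}{2}$ ($F{\left(h,w \right)} = 2 + \frac{h w + w}{2} = 2 + \frac{w + h w}{2} = 2 + \left(\frac{w}{2} + \frac{h w}{2}\right) = 2 + \frac{w}{2} + \frac{h w}{2}$)
$335 + 160 \left(o + F{\left(3,G \right)}\right) = 335 + 160 \left(-122 + \left(2 + \frac{1}{2} \cdot 9 + \frac{1}{2} \cdot 3 \cdot 9\right)\right) = 335 + 160 \left(-122 + \left(2 + \frac{9}{2} + \frac{27}{2}\right)\right) = 335 + 160 \left(-122 + 20\right) = 335 + 160 \left(-102\right) = 335 - 16320 = -15985$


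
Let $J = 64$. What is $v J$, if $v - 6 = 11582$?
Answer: $741632$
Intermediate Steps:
$v = 11588$ ($v = 6 + 11582 = 11588$)
$v J = 11588 \cdot 64 = 741632$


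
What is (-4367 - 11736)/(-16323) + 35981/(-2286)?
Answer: -183502135/12438126 ≈ -14.753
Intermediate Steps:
(-4367 - 11736)/(-16323) + 35981/(-2286) = -16103*(-1/16323) + 35981*(-1/2286) = 16103/16323 - 35981/2286 = -183502135/12438126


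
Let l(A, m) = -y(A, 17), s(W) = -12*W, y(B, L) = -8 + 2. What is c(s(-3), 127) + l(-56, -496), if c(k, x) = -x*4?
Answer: -502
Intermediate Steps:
y(B, L) = -6
l(A, m) = 6 (l(A, m) = -1*(-6) = 6)
c(k, x) = -4*x
c(s(-3), 127) + l(-56, -496) = -4*127 + 6 = -508 + 6 = -502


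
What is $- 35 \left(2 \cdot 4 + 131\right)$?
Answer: $-4865$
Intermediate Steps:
$- 35 \left(2 \cdot 4 + 131\right) = - 35 \left(8 + 131\right) = \left(-35\right) 139 = -4865$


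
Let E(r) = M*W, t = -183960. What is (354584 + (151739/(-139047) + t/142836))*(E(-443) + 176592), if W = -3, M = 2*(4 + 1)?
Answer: 34539040019623008318/551692147 ≈ 6.2606e+10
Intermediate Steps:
M = 10 (M = 2*5 = 10)
E(r) = -30 (E(r) = 10*(-3) = -30)
(354584 + (151739/(-139047) + t/142836))*(E(-443) + 176592) = (354584 + (151739/(-139047) - 183960/142836))*(-30 + 176592) = (354584 + (151739*(-1/139047) - 183960*1/142836))*176562 = (354584 + (-151739/139047 - 15330/11903))*176562 = (354584 - 3937739827/1655076441)*176562 = (586859687015717/1655076441)*176562 = 34539040019623008318/551692147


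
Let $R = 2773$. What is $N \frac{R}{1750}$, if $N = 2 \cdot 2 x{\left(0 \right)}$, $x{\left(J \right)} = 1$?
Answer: $\frac{5546}{875} \approx 6.3383$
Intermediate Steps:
$N = 4$ ($N = 2 \cdot 2 \cdot 1 = 4 \cdot 1 = 4$)
$N \frac{R}{1750} = 4 \cdot \frac{2773}{1750} = \frac{5546}{875}$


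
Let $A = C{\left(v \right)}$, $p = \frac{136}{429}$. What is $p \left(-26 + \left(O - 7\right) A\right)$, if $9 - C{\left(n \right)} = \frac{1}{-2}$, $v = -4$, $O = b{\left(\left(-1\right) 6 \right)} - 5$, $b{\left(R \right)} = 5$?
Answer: $- \frac{12580}{429} \approx -29.324$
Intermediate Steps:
$O = 0$ ($O = 5 - 5 = 0$)
$p = \frac{136}{429}$ ($p = 136 \cdot \frac{1}{429} = \frac{136}{429} \approx 0.31702$)
$C{\left(n \right)} = \frac{19}{2}$ ($C{\left(n \right)} = 9 - \frac{1}{-2} = 9 - - \frac{1}{2} = 9 + \frac{1}{2} = \frac{19}{2}$)
$A = \frac{19}{2} \approx 9.5$
$p \left(-26 + \left(O - 7\right) A\right) = \frac{136 \left(-26 + \left(0 - 7\right) \frac{19}{2}\right)}{429} = \frac{136 \left(-26 - \frac{133}{2}\right)}{429} = \frac{136}{429} \left(- \frac{185}{2}\right) = - \frac{12580}{429}$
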